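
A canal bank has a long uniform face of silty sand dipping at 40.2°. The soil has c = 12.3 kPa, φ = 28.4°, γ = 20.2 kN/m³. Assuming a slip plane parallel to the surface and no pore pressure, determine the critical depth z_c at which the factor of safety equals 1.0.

Setting FS = 1.00 in FS = [c + γz cos²β tanφ] / [γz sinβ cosβ] and solving for z:
z = c / [γ cosβ (FS·sinβ − cosβ·tanφ)]
  = 12.3 / [20.2·cos40.2°·(1.00·sin40.2° − cos40.2°·tan28.4°)]
  = 12.3 / [20.2·0.7638·(1.00·0.6455 − 0.7638·0.5407)]
  = 12.3 / 3.5868 = 3.429 m

z_c = 3.43 m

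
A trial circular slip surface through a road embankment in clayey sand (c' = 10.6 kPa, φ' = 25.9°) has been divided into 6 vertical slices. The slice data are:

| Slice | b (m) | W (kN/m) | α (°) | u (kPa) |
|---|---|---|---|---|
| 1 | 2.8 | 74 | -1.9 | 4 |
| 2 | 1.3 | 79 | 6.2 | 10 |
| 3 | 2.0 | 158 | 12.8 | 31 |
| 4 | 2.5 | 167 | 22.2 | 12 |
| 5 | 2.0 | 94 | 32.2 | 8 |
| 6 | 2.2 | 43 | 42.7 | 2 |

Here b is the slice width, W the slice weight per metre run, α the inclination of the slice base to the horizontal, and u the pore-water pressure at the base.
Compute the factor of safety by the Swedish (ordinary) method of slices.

Ordinary method of slices: FS = Σ[c'·Δl_i + (W_i cosα_i − u_i·Δl_i)·tanφ'] / Σ W_i sinα_i, with Δl_i = b_i / cosα_i.
Slice 1: Δl = 2.8/cos(-1.9°) = 2.802 m; N'_1 = 74·cos(-1.9°) − 4·2.802 = 62.8; c'Δl = 29.70; W sinα = -2.5
Slice 2: Δl = 1.3/cos6.2° = 1.308 m; N'_2 = 79·cos6.2° − 10·1.308 = 65.5; c'Δl = 13.86; W sinα = 8.5
Slice 3: Δl = 2.0/cos12.8° = 2.051 m; N'_3 = 158·cos12.8° − 31·2.051 = 90.5; c'Δl = 21.74; W sinα = 35.0
Slice 4: Δl = 2.5/cos22.2° = 2.700 m; N'_4 = 167·cos22.2° − 12·2.700 = 122.2; c'Δl = 28.62; W sinα = 63.1
Slice 5: Δl = 2.0/cos32.2° = 2.364 m; N'_5 = 94·cos32.2° − 8·2.364 = 60.6; c'Δl = 25.05; W sinα = 50.1
Slice 6: Δl = 2.2/cos42.7° = 2.994 m; N'_6 = 43·cos42.7° − 2·2.994 = 25.6; c'Δl = 31.73; W sinα = 29.2
Σc'Δl = 150.7 kN/m; ΣN' = 427.2 kN/m; ΣW sinα = 183.4 kN/m
Resisting = 150.7 + 427.2·tan25.9° = 150.7 + 207.4 = 358.1 kN/m
FS = 358.1 / 183.4 = 1.952

FS = 1.95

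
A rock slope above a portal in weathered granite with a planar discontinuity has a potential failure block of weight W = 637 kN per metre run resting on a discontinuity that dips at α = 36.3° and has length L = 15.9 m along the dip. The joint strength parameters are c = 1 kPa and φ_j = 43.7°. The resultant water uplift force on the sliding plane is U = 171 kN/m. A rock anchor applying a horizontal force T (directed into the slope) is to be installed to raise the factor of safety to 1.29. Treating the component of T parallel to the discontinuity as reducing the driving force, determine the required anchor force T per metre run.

Resolving forces along and normal to the sliding plane, with the horizontal anchor force T adding T·sinα to the effective normal force and T·cosα acting up the plane against the driving force:
FS = [cL + (W cosα − U + T sinα) tanφ_j] / [W sinα − T cosα]
Without the anchor: N' = 342.4 kN/m, driving T_d = 377.1 kN/m, resisting R = 1·15.9 + 342.4·tan43.7° = 343.1 kN/m, FS = 0.91.
Setting FS = 1.29 and solving for T:
1.29·(377.1 − T cos36.3°) = 343.1 + T sin36.3°·tan43.7°
T·(sin36.3°·tan43.7° + 1.29·cos36.3°) = 1.29·377.1 − 343.1
T·(0.5920·0.9556 + 1.29·0.8059) = 486.5 − 343.1 = 143.4
T·1.6054 = 143.4
T = 89.3 kN/m

T = 89 kN/m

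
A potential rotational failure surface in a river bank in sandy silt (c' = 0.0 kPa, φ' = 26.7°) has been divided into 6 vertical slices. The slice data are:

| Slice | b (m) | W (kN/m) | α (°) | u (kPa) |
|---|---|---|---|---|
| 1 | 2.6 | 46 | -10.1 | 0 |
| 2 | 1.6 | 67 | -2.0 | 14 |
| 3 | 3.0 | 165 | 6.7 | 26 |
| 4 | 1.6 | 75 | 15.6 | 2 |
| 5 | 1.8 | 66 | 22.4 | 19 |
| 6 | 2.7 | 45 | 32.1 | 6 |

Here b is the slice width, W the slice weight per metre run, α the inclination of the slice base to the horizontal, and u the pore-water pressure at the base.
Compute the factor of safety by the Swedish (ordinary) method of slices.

Ordinary method of slices: FS = Σ[c'·Δl_i + (W_i cosα_i − u_i·Δl_i)·tanφ'] / Σ W_i sinα_i, with Δl_i = b_i / cosα_i.
Slice 1: Δl = 2.6/cos(-10.1°) = 2.641 m; N'_1 = 46·cos(-10.1°) − 0·2.641 = 45.3; c'Δl = 0.00; W sinα = -8.1
Slice 2: Δl = 1.6/cos(-2.0°) = 1.601 m; N'_2 = 67·cos(-2.0°) − 14·1.601 = 44.5; c'Δl = 0.00; W sinα = -2.3
Slice 3: Δl = 3.0/cos6.7° = 3.021 m; N'_3 = 165·cos6.7° − 26·3.021 = 85.3; c'Δl = 0.00; W sinα = 19.3
Slice 4: Δl = 1.6/cos15.6° = 1.661 m; N'_4 = 75·cos15.6° − 2·1.661 = 68.9; c'Δl = 0.00; W sinα = 20.2
Slice 5: Δl = 1.8/cos22.4° = 1.947 m; N'_5 = 66·cos22.4° − 19·1.947 = 24.0; c'Δl = 0.00; W sinα = 25.2
Slice 6: Δl = 2.7/cos32.1° = 3.187 m; N'_6 = 45·cos32.1° − 6·3.187 = 19.0; c'Δl = 0.00; W sinα = 23.9
Σc'Δl = 0.0 kN/m; ΣN' = 287.1 kN/m; ΣW sinα = 78.1 kN/m
Resisting = 0.0 + 287.1·tan26.7° = 0.0 + 144.4 = 144.4 kN/m
FS = 144.4 / 78.1 = 1.849

FS = 1.85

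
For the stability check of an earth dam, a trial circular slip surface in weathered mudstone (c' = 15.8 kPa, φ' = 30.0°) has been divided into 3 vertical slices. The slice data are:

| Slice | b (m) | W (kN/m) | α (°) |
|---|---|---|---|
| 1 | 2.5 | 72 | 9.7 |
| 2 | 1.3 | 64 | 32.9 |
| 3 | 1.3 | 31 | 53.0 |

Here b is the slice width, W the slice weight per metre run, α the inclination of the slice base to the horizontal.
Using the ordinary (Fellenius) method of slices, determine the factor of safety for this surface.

Ordinary method of slices: FS = Σ[c'·Δl_i + (W_i cosα_i)·tanφ'] / Σ W_i sinα_i, with Δl_i = b_i / cosα_i.
Slice 1: Δl = 2.5/cos9.7° = 2.536 m; N'_1 = 72·cos9.7° = 71.0; c'Δl = 40.07; W sinα = 12.1
Slice 2: Δl = 1.3/cos32.9° = 1.548 m; N'_2 = 64·cos32.9° = 53.7; c'Δl = 24.46; W sinα = 34.8
Slice 3: Δl = 1.3/cos53.0° = 2.160 m; N'_3 = 31·cos53.0° = 18.7; c'Δl = 34.13; W sinα = 24.8
Σc'Δl = 98.7 kN/m; ΣN' = 143.4 kN/m; ΣW sinα = 71.7 kN/m
Resisting = 98.7 + 143.4·tan30.0° = 98.7 + 82.8 = 181.4 kN/m
FS = 181.4 / 71.7 = 2.532

FS = 2.53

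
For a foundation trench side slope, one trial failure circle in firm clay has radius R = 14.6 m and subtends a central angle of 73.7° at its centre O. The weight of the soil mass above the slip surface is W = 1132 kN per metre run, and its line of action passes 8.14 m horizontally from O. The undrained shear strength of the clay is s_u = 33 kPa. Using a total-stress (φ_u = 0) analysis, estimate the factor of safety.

FS = 0.98

Taking moments about the centre O, the resisting moment is provided by the undrained shear strength acting along the arc:
Arc length L_a = R·θ = 14.6·(73.7°·π/180) = 14.6·1.2863 = 18.78 m
M_R = s_u·L_a·R = 33·18.78·14.6 = 9048.2 kN·m/m
M_D = W·d = 1132·8.14 = 9214.5 kN·m/m
FS = M_R / M_D = 9048.2 / 9214.5 = 0.982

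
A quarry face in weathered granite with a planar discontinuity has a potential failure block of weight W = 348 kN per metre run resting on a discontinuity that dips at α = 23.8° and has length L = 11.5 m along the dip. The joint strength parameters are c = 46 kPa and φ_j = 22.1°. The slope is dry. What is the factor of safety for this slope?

Resolving the block weight along and normal to the plane and applying the Mohr–Coulomb strength on the joint:
N' = W cosα = 348·cos23.8° = 318.4 kN/m
Driving force T = W sinα = 348·sin23.8° = 140.4 kN/m
Resisting force R = c·L + N'·tanφ_j = 46·11.5 + 318.4·tan22.1° = 529.0 + 129.3 = 658.3 kN/m
FS = R / T = 658.3 / 140.4 = 4.688

FS = 4.69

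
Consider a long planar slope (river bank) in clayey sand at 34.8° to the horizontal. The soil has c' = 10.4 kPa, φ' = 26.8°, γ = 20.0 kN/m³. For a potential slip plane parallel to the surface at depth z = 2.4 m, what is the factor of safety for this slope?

For an infinite slope with a slip plane parallel to the surface (no pore pressure): FS = [c' + γz cos²β tanφ'] / [γz sinβ cosβ].
γz = 20.0·2.4 = 48.00 kN/m²
Numerator = 10.4 + 48.00·cos²34.8°·tan26.8° = 10.4 + 48.00·0.6743·0.5051 = 26.749 kPa
Denominator = 48.00·sin34.8°·cos34.8° = 48.00·0.5707·0.8211 = 22.495 kPa
FS = 26.749 / 22.495 = 1.189

FS = 1.19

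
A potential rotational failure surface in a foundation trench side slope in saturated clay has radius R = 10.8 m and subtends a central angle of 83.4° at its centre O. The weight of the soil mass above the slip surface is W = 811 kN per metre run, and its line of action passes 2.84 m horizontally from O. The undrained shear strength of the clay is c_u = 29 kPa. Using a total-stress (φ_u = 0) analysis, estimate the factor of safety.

Taking moments about the centre O, the resisting moment is provided by the undrained shear strength acting along the arc:
Arc length L_a = R·θ = 10.8·(83.4°·π/180) = 10.8·1.4556 = 15.72 m
M_R = c_u·L_a·R = 29·15.72·10.8 = 4923.7 kN·m/m
M_D = W·d = 811·2.84 = 2303.2 kN·m/m
FS = M_R / M_D = 4923.7 / 2303.2 = 2.138

FS = 2.14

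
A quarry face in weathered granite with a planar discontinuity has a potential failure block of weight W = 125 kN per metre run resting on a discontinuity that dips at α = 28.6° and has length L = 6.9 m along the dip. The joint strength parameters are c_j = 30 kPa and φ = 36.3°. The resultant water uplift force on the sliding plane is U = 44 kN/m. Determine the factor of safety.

Resolving the block weight along and normal to the plane and applying the Mohr–Coulomb strength on the joint:
N' = W cosα − U = 125·cos28.6° − 44 = 65.7 kN/m
Driving force T = W sinα = 125·sin28.6° = 59.8 kN/m
Resisting force R = c_j·L + N'·tanφ = 30·6.9 + 65.7·tan36.3° = 207.0 + 48.3 = 255.3 kN/m
FS = R / T = 255.3 / 59.8 = 4.267

FS = 4.27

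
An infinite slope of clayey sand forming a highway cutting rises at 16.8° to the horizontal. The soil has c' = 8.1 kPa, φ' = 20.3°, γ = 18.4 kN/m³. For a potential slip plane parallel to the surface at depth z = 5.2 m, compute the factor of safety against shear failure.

FS = 1.53

For an infinite slope with a slip plane parallel to the surface (no pore pressure): FS = [c' + γz cos²β tanφ'] / [γz sinβ cosβ].
γz = 18.4·5.2 = 95.68 kN/m²
Numerator = 8.1 + 95.68·cos²16.8°·tan20.3° = 8.1 + 95.68·0.9165·0.3699 = 40.536 kPa
Denominator = 95.68·sin16.8°·cos16.8° = 95.68·0.2890·0.9573 = 26.474 kPa
FS = 40.536 / 26.474 = 1.531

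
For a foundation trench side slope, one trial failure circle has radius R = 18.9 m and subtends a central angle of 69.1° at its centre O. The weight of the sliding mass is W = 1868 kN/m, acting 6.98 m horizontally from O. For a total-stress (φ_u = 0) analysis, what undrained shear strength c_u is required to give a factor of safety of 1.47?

FS = c_u·L_a·R / (W·d), so c_u = FS·W·d / (L_a·R).
Arc length L_a = R·θ = 18.9·(69.1°·π/180) = 18.9·1.2060 = 22.79 m
c_u = 1.47·1868·6.98 / (22.79·18.9) = 19166.8 / 430.80 = 44.49 kPa

c_u = 44.5 kPa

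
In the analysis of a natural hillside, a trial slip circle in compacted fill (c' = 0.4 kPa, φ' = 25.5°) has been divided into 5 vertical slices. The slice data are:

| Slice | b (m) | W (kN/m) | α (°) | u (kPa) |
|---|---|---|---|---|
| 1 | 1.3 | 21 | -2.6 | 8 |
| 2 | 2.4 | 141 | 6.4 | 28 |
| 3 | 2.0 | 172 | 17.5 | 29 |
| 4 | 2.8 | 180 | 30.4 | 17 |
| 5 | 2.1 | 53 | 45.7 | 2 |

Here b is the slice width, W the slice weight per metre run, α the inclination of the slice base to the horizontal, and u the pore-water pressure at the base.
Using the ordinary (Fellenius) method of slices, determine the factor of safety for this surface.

Ordinary method of slices: FS = Σ[c'·Δl_i + (W_i cosα_i − u_i·Δl_i)·tanφ'] / Σ W_i sinα_i, with Δl_i = b_i / cosα_i.
Slice 1: Δl = 1.3/cos(-2.6°) = 1.301 m; N'_1 = 21·cos(-2.6°) − 8·1.301 = 10.6; c'Δl = 0.52; W sinα = -1.0
Slice 2: Δl = 2.4/cos6.4° = 2.415 m; N'_2 = 141·cos6.4° − 28·2.415 = 72.5; c'Δl = 0.97; W sinα = 15.7
Slice 3: Δl = 2.0/cos17.5° = 2.097 m; N'_3 = 172·cos17.5° − 29·2.097 = 103.2; c'Δl = 0.84; W sinα = 51.7
Slice 4: Δl = 2.8/cos30.4° = 3.246 m; N'_4 = 180·cos30.4° − 17·3.246 = 100.1; c'Δl = 1.30; W sinα = 91.1
Slice 5: Δl = 2.1/cos45.7° = 3.007 m; N'_5 = 53·cos45.7° − 2·3.007 = 31.0; c'Δl = 1.20; W sinα = 37.9
Σc'Δl = 4.8 kN/m; ΣN' = 317.4 kN/m; ΣW sinα = 195.5 kN/m
Resisting = 4.8 + 317.4·tan25.5° = 4.8 + 151.4 = 156.2 kN/m
FS = 156.2 / 195.5 = 0.799

FS = 0.80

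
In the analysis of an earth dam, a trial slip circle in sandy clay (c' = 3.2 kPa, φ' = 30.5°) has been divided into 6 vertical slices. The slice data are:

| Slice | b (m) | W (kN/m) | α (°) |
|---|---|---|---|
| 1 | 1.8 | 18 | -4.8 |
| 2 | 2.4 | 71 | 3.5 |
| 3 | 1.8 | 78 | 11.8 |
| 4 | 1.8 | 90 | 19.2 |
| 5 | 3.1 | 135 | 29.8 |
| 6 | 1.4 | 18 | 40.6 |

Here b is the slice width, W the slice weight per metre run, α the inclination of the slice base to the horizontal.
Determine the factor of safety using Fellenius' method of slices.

Ordinary method of slices: FS = Σ[c'·Δl_i + (W_i cosα_i)·tanφ'] / Σ W_i sinα_i, with Δl_i = b_i / cosα_i.
Slice 1: Δl = 1.8/cos(-4.8°) = 1.806 m; N'_1 = 18·cos(-4.8°) = 17.9; c'Δl = 5.78; W sinα = -1.5
Slice 2: Δl = 2.4/cos3.5° = 2.404 m; N'_2 = 71·cos3.5° = 70.9; c'Δl = 7.69; W sinα = 4.3
Slice 3: Δl = 1.8/cos11.8° = 1.839 m; N'_3 = 78·cos11.8° = 76.4; c'Δl = 5.88; W sinα = 16.0
Slice 4: Δl = 1.8/cos19.2° = 1.906 m; N'_4 = 90·cos19.2° = 85.0; c'Δl = 6.10; W sinα = 29.6
Slice 5: Δl = 3.1/cos29.8° = 3.572 m; N'_5 = 135·cos29.8° = 117.1; c'Δl = 11.43; W sinα = 67.1
Slice 6: Δl = 1.4/cos40.6° = 1.844 m; N'_6 = 18·cos40.6° = 13.7; c'Δl = 5.90; W sinα = 11.7
Σc'Δl = 42.8 kN/m; ΣN' = 381.0 kN/m; ΣW sinα = 127.2 kN/m
Resisting = 42.8 + 381.0·tan30.5° = 42.8 + 224.4 = 267.2 kN/m
FS = 267.2 / 127.2 = 2.101

FS = 2.10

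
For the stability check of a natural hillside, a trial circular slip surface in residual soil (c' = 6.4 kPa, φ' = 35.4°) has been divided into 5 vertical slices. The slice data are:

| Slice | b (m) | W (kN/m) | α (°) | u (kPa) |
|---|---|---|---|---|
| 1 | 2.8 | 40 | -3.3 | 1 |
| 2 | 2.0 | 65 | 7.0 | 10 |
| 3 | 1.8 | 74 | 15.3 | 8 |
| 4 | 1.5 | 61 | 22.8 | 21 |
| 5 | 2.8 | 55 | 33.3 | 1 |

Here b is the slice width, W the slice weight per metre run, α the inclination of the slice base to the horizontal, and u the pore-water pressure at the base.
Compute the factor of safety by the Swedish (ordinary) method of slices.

FS = 2.77

Ordinary method of slices: FS = Σ[c'·Δl_i + (W_i cosα_i − u_i·Δl_i)·tanφ'] / Σ W_i sinα_i, with Δl_i = b_i / cosα_i.
Slice 1: Δl = 2.8/cos(-3.3°) = 2.805 m; N'_1 = 40·cos(-3.3°) − 1·2.805 = 37.1; c'Δl = 17.95; W sinα = -2.3
Slice 2: Δl = 2.0/cos7.0° = 2.015 m; N'_2 = 65·cos7.0° − 10·2.015 = 44.4; c'Δl = 12.90; W sinα = 7.9
Slice 3: Δl = 1.8/cos15.3° = 1.866 m; N'_3 = 74·cos15.3° − 8·1.866 = 56.4; c'Δl = 11.94; W sinα = 19.5
Slice 4: Δl = 1.5/cos22.8° = 1.627 m; N'_4 = 61·cos22.8° − 21·1.627 = 22.1; c'Δl = 10.41; W sinα = 23.6
Slice 5: Δl = 2.8/cos33.3° = 3.350 m; N'_5 = 55·cos33.3° − 1·3.350 = 42.6; c'Δl = 21.44; W sinα = 30.2
Σc'Δl = 74.6 kN/m; ΣN' = 202.6 kN/m; ΣW sinα = 79.0 kN/m
Resisting = 74.6 + 202.6·tan35.4° = 74.6 + 144.0 = 218.6 kN/m
FS = 218.6 / 79.0 = 2.768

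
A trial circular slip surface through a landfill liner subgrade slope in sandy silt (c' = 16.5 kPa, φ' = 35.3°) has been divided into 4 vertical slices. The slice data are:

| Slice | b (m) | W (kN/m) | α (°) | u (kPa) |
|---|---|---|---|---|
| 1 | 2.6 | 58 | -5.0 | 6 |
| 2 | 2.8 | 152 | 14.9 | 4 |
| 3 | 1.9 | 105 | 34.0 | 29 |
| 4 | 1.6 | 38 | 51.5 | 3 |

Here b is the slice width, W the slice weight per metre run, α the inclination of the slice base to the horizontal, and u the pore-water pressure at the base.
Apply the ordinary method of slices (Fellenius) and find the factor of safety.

Ordinary method of slices: FS = Σ[c'·Δl_i + (W_i cosα_i − u_i·Δl_i)·tanφ'] / Σ W_i sinα_i, with Δl_i = b_i / cosα_i.
Slice 1: Δl = 2.6/cos(-5.0°) = 2.610 m; N'_1 = 58·cos(-5.0°) − 6·2.610 = 42.1; c'Δl = 43.06; W sinα = -5.1
Slice 2: Δl = 2.8/cos14.9° = 2.897 m; N'_2 = 152·cos14.9° − 4·2.897 = 135.3; c'Δl = 47.81; W sinα = 39.1
Slice 3: Δl = 1.9/cos34.0° = 2.292 m; N'_3 = 105·cos34.0° − 29·2.292 = 20.6; c'Δl = 37.81; W sinα = 58.7
Slice 4: Δl = 1.6/cos51.5° = 2.570 m; N'_4 = 38·cos51.5° − 3·2.570 = 15.9; c'Δl = 42.41; W sinα = 29.7
Σc'Δl = 171.1 kN/m; ΣN' = 214.0 kN/m; ΣW sinα = 122.5 kN/m
Resisting = 171.1 + 214.0·tan35.3° = 171.1 + 151.5 = 322.6 kN/m
FS = 322.6 / 122.5 = 2.634

FS = 2.63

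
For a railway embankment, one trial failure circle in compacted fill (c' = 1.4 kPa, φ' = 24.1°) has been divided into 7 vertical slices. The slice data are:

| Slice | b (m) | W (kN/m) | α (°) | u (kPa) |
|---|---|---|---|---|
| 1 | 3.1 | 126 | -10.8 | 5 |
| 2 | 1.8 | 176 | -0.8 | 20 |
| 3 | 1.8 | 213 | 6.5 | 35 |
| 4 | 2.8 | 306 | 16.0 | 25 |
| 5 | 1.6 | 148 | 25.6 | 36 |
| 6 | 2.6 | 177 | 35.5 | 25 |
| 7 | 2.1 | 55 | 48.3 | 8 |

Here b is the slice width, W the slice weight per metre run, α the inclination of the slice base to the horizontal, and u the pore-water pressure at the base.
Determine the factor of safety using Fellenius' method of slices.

Ordinary method of slices: FS = Σ[c'·Δl_i + (W_i cosα_i − u_i·Δl_i)·tanφ'] / Σ W_i sinα_i, with Δl_i = b_i / cosα_i.
Slice 1: Δl = 3.1/cos(-10.8°) = 3.156 m; N'_1 = 126·cos(-10.8°) − 5·3.156 = 108.0; c'Δl = 4.42; W sinα = -23.6
Slice 2: Δl = 1.8/cos(-0.8°) = 1.800 m; N'_2 = 176·cos(-0.8°) − 20·1.800 = 140.0; c'Δl = 2.52; W sinα = -2.5
Slice 3: Δl = 1.8/cos6.5° = 1.812 m; N'_3 = 213·cos6.5° − 35·1.812 = 148.2; c'Δl = 2.54; W sinα = 24.1
Slice 4: Δl = 2.8/cos16.0° = 2.913 m; N'_4 = 306·cos16.0° − 25·2.913 = 221.3; c'Δl = 4.08; W sinα = 84.3
Slice 5: Δl = 1.6/cos25.6° = 1.774 m; N'_5 = 148·cos25.6° − 36·1.774 = 69.6; c'Δl = 2.48; W sinα = 63.9
Slice 6: Δl = 2.6/cos35.5° = 3.194 m; N'_6 = 177·cos35.5° − 25·3.194 = 64.3; c'Δl = 4.47; W sinα = 102.8
Slice 7: Δl = 2.1/cos48.3° = 3.157 m; N'_7 = 55·cos48.3° − 8·3.157 = 11.3; c'Δl = 4.42; W sinα = 41.1
Σc'Δl = 24.9 kN/m; ΣN' = 762.7 kN/m; ΣW sinα = 290.2 kN/m
Resisting = 24.9 + 762.7·tan24.1° = 24.9 + 341.2 = 366.1 kN/m
FS = 366.1 / 290.2 = 1.262

FS = 1.26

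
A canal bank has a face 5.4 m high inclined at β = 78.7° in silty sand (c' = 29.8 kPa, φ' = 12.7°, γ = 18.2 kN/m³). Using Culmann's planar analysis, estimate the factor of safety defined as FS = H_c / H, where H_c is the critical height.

H_c = (4c'/γ) · sinβ cosφ' / [1 − cos(β − φ')]
    = (4·29.8/18.2) · sin78.7°·cos12.7° / [1 − cos66.0°]
    = 6.549 · 0.9566 / 0.5933 = 10.56 m
FS = H_c / H = 10.56 / 5.4 = 1.956

FS = 1.96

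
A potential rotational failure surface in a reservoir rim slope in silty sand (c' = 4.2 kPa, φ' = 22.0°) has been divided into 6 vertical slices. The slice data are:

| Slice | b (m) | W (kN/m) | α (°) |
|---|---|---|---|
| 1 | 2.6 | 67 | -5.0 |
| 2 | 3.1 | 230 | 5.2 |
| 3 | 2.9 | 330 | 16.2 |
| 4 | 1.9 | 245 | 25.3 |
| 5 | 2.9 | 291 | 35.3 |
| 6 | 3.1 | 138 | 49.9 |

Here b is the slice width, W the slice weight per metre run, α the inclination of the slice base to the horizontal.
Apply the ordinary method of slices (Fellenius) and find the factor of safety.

Ordinary method of slices: FS = Σ[c'·Δl_i + (W_i cosα_i)·tanφ'] / Σ W_i sinα_i, with Δl_i = b_i / cosα_i.
Slice 1: Δl = 2.6/cos(-5.0°) = 2.610 m; N'_1 = 67·cos(-5.0°) = 66.7; c'Δl = 10.96; W sinα = -5.8
Slice 2: Δl = 3.1/cos5.2° = 3.113 m; N'_2 = 230·cos5.2° = 229.1; c'Δl = 13.07; W sinα = 20.8
Slice 3: Δl = 2.9/cos16.2° = 3.020 m; N'_3 = 330·cos16.2° = 316.9; c'Δl = 12.68; W sinα = 92.1
Slice 4: Δl = 1.9/cos25.3° = 2.102 m; N'_4 = 245·cos25.3° = 221.5; c'Δl = 8.83; W sinα = 104.7
Slice 5: Δl = 2.9/cos35.3° = 3.553 m; N'_5 = 291·cos35.3° = 237.5; c'Δl = 14.92; W sinα = 168.2
Slice 6: Δl = 3.1/cos49.9° = 4.813 m; N'_6 = 138·cos49.9° = 88.9; c'Δl = 20.21; W sinα = 105.6
Σc'Δl = 80.7 kN/m; ΣN' = 1160.6 kN/m; ΣW sinα = 485.5 kN/m
Resisting = 80.7 + 1160.6·tan22.0° = 80.7 + 468.9 = 549.6 kN/m
FS = 549.6 / 485.5 = 1.132

FS = 1.13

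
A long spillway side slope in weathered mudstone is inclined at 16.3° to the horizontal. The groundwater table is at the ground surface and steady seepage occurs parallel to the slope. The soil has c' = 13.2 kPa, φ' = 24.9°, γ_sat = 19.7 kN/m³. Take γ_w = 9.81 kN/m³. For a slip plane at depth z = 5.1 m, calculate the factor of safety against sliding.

With seepage parallel to the slope and the water table at the surface, the effective normal stress on the slip plane uses the buoyant unit weight γ' = γ_sat − γ_w while the driving shear stress uses γ_sat:
FS = [c' + γ' z cos²β tanφ'] / [γ_sat z sinβ cosβ]
γ' = 19.7 − 9.81 = 9.89 kN/m³
Numerator = 13.2 + 9.89·5.1·cos²16.3°·tan24.9° = 13.2 + 9.89·5.1·0.9212·0.4642 = 34.769 kPa
Denominator = 19.7·5.1·sin16.3°·cos16.3° = 19.7·5.1·0.2807·0.9598 = 27.065 kPa
FS = 34.769 / 27.065 = 1.285

FS = 1.28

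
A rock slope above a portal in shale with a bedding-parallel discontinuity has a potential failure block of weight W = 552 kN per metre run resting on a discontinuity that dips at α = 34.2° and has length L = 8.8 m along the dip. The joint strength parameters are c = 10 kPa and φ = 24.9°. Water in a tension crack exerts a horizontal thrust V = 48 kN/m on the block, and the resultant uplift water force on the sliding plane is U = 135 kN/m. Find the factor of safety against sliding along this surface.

FS = 0.64

Resolving the block weight along and normal to the plane and applying the Mohr–Coulomb strength on the joint:
N' = W cosα − U − V sinα = 552·cos34.2° − 135 − 48·sin34.2° = 294.6 kN/m
Driving force T = W sinα + V cosα = 552·sin34.2° + 48·cos34.2° = 350.0 kN/m
Resisting force R = c·L + N'·tanφ = 10·8.8 + 294.6·tan24.9° = 88.0 + 136.7 = 224.7 kN/m
FS = R / T = 224.7 / 350.0 = 0.642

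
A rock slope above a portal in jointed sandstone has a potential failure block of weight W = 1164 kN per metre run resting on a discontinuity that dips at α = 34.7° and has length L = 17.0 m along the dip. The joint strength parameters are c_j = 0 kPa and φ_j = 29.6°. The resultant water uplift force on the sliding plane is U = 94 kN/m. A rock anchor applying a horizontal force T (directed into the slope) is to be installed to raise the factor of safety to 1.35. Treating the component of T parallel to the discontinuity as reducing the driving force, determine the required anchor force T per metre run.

T = 282 kN/m

Resolving forces along and normal to the sliding plane, with the horizontal anchor force T adding T·sinα to the effective normal force and T·cosα acting up the plane against the driving force:
FS = [c_jL + (W cosα − U + T sinα) tanφ_j] / [W sinα − T cosα]
Without the anchor: N' = 863.0 kN/m, driving T_d = 662.6 kN/m, resisting R = 0·17.0 + 863.0·tan29.6° = 490.2 kN/m, FS = 0.74.
Setting FS = 1.35 and solving for T:
1.35·(662.6 − T cos34.7°) = 490.2 + T sin34.7°·tan29.6°
T·(sin34.7°·tan29.6° + 1.35·cos34.7°) = 1.35·662.6 − 490.2
T·(0.5693·0.5681 + 1.35·0.8221) = 894.6 − 490.2 = 404.3
T·1.4333 = 404.3
T = 282.1 kN/m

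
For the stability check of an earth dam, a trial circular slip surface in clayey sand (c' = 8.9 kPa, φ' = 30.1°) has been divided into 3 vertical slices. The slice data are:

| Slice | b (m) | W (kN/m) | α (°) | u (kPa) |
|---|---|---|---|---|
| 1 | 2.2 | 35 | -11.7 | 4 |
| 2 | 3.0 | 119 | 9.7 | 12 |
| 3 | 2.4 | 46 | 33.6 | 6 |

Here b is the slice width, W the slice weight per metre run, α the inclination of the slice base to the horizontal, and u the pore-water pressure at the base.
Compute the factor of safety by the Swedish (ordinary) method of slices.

Ordinary method of slices: FS = Σ[c'·Δl_i + (W_i cosα_i − u_i·Δl_i)·tanφ'] / Σ W_i sinα_i, with Δl_i = b_i / cosα_i.
Slice 1: Δl = 2.2/cos(-11.7°) = 2.247 m; N'_1 = 35·cos(-11.7°) − 4·2.247 = 25.3; c'Δl = 20.00; W sinα = -7.1
Slice 2: Δl = 3.0/cos9.7° = 3.044 m; N'_2 = 119·cos9.7° − 12·3.044 = 80.8; c'Δl = 27.09; W sinα = 20.1
Slice 3: Δl = 2.4/cos33.6° = 2.881 m; N'_3 = 46·cos33.6° − 6·2.881 = 21.0; c'Δl = 25.64; W sinα = 25.5
Σc'Δl = 72.7 kN/m; ΣN' = 127.1 kN/m; ΣW sinα = 38.4 kN/m
Resisting = 72.7 + 127.1·tan30.1° = 72.7 + 73.7 = 146.4 kN/m
FS = 146.4 / 38.4 = 3.812

FS = 3.81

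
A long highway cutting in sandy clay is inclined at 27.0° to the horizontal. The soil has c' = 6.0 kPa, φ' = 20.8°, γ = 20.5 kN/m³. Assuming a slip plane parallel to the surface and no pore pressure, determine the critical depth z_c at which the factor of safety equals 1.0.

Setting FS = 1.00 in FS = [c' + γz cos²β tanφ'] / [γz sinβ cosβ] and solving for z:
z = c' / [γ cosβ (FS·sinβ − cosβ·tanφ')]
  = 6.0 / [20.5·cos27.0°·(1.00·sin27.0° − cos27.0°·tan20.8°)]
  = 6.0 / [20.5·0.8910·(1.00·0.4540 − 0.8910·0.3799)]
  = 6.0 / 2.1102 = 2.843 m

z_c = 2.84 m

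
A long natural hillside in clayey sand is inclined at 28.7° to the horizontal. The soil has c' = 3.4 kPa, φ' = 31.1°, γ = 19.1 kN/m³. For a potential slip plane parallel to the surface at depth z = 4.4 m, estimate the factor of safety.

For an infinite slope with a slip plane parallel to the surface (no pore pressure): FS = [c' + γz cos²β tanφ'] / [γz sinβ cosβ].
γz = 19.1·4.4 = 84.04 kN/m²
Numerator = 3.4 + 84.04·cos²28.7°·tan31.1° = 3.4 + 84.04·0.7694·0.6032 = 42.405 kPa
Denominator = 84.04·sin28.7°·cos28.7° = 84.04·0.4802·0.8771 = 35.400 kPa
FS = 42.405 / 35.400 = 1.198

FS = 1.20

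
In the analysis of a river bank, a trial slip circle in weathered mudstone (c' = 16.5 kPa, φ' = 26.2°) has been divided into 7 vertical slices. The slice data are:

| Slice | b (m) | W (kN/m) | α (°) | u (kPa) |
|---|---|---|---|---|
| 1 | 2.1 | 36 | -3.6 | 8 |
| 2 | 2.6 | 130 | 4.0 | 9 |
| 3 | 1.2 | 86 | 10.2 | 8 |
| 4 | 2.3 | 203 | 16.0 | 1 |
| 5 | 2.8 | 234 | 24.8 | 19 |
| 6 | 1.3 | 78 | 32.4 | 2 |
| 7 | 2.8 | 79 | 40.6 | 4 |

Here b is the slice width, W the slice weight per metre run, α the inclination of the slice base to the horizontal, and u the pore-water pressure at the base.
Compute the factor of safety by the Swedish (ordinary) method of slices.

FS = 2.22

Ordinary method of slices: FS = Σ[c'·Δl_i + (W_i cosα_i − u_i·Δl_i)·tanφ'] / Σ W_i sinα_i, with Δl_i = b_i / cosα_i.
Slice 1: Δl = 2.1/cos(-3.6°) = 2.104 m; N'_1 = 36·cos(-3.6°) − 8·2.104 = 19.1; c'Δl = 34.72; W sinα = -2.3
Slice 2: Δl = 2.6/cos4.0° = 2.606 m; N'_2 = 130·cos4.0° − 9·2.606 = 106.2; c'Δl = 43.00; W sinα = 9.1
Slice 3: Δl = 1.2/cos10.2° = 1.219 m; N'_3 = 86·cos10.2° − 8·1.219 = 74.9; c'Δl = 20.12; W sinα = 15.2
Slice 4: Δl = 2.3/cos16.0° = 2.393 m; N'_4 = 203·cos16.0° − 1·2.393 = 192.7; c'Δl = 39.48; W sinα = 56.0
Slice 5: Δl = 2.8/cos24.8° = 3.084 m; N'_5 = 234·cos24.8° − 19·3.084 = 153.8; c'Δl = 50.89; W sinα = 98.2
Slice 6: Δl = 1.3/cos32.4° = 1.540 m; N'_6 = 78·cos32.4° − 2·1.540 = 62.8; c'Δl = 25.40; W sinα = 41.8
Slice 7: Δl = 2.8/cos40.6° = 3.688 m; N'_7 = 79·cos40.6° − 4·3.688 = 45.2; c'Δl = 60.85; W sinα = 51.4
Σc'Δl = 274.5 kN/m; ΣN' = 654.8 kN/m; ΣW sinα = 269.3 kN/m
Resisting = 274.5 + 654.8·tan26.2° = 274.5 + 322.2 = 596.7 kN/m
FS = 596.7 / 269.3 = 2.215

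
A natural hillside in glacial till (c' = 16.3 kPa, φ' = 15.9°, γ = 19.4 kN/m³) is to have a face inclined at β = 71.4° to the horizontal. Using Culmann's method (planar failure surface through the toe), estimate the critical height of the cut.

H_c = 7.07 m

Culmann's analysis gives the critical failure plane at α_cr = (β + φ')/2 = (71.4 + 15.9)/2 = 43.7°, and the critical height
H_c = (4c'/γ) · sinβ cosφ' / [1 − cos(β − φ')]
    = (4·16.3/19.4) · sin71.4°·cos15.9° / [1 − cos(55.5°)]
    = 3.361 · 0.9478·0.9617 / [1 − 0.5664]
    = 3.361 · 0.9115 / 0.4336
    = 7.07 m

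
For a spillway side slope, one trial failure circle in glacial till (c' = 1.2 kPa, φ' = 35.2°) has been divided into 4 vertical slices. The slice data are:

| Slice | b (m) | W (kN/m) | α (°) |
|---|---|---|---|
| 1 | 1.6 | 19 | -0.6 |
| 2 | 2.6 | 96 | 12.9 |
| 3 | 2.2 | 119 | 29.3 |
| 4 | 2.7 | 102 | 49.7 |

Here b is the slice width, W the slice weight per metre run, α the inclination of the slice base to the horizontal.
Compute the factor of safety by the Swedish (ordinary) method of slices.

FS = 1.35

Ordinary method of slices: FS = Σ[c'·Δl_i + (W_i cosα_i)·tanφ'] / Σ W_i sinα_i, with Δl_i = b_i / cosα_i.
Slice 1: Δl = 1.6/cos(-0.6°) = 1.600 m; N'_1 = 19·cos(-0.6°) = 19.0; c'Δl = 1.92; W sinα = -0.2
Slice 2: Δl = 2.6/cos12.9° = 2.667 m; N'_2 = 96·cos12.9° = 93.6; c'Δl = 3.20; W sinα = 21.4
Slice 3: Δl = 2.2/cos29.3° = 2.523 m; N'_3 = 119·cos29.3° = 103.8; c'Δl = 3.03; W sinα = 58.2
Slice 4: Δl = 2.7/cos49.7° = 4.174 m; N'_4 = 102·cos49.7° = 66.0; c'Δl = 5.01; W sinα = 77.8
Σc'Δl = 13.2 kN/m; ΣN' = 282.3 kN/m; ΣW sinα = 157.3 kN/m
Resisting = 13.2 + 282.3·tan35.2° = 13.2 + 199.2 = 212.3 kN/m
FS = 212.3 / 157.3 = 1.350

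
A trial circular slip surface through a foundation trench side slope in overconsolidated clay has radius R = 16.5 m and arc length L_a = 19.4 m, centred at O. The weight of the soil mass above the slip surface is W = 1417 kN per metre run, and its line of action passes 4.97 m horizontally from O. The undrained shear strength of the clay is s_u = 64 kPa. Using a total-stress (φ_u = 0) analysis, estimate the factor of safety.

FS = 2.91

Taking moments about the centre O, the resisting moment is provided by the undrained shear strength acting along the arc:
M_R = s_u·L_a·R = 64·19.40·16.5 = 20486.4 kN·m/m
M_D = W·d = 1417·4.97 = 7042.5 kN·m/m
FS = M_R / M_D = 20486.4 / 7042.5 = 2.909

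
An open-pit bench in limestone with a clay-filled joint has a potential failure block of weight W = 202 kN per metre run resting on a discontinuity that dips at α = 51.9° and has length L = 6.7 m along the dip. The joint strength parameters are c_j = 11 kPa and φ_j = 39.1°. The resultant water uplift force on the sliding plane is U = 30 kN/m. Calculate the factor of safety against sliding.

FS = 0.95

Resolving the block weight along and normal to the plane and applying the Mohr–Coulomb strength on the joint:
N' = W cosα − U = 202·cos51.9° − 30 = 94.6 kN/m
Driving force T = W sinα = 202·sin51.9° = 159.0 kN/m
Resisting force R = c_j·L + N'·tanφ_j = 11·6.7 + 94.6·tan39.1° = 73.7 + 76.9 = 150.6 kN/m
FS = R / T = 150.6 / 159.0 = 0.947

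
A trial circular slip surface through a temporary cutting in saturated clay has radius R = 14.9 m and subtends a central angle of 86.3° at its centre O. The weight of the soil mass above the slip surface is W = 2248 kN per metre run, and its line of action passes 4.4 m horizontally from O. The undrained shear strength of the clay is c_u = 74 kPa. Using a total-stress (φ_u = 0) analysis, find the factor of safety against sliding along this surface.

FS = 2.50

Taking moments about the centre O, the resisting moment is provided by the undrained shear strength acting along the arc:
Arc length L_a = R·θ = 14.9·(86.3°·π/180) = 14.9·1.5062 = 22.44 m
M_R = c_u·L_a·R = 74·22.44·14.9 = 24745.3 kN·m/m
M_D = W·d = 2248·4.4 = 9891.2 kN·m/m
FS = M_R / M_D = 24745.3 / 9891.2 = 2.502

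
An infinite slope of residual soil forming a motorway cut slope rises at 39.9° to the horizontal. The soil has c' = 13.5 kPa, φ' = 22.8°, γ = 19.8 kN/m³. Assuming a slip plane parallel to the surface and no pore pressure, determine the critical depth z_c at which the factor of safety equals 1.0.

Setting FS = 1.00 in FS = [c' + γz cos²β tanφ'] / [γz sinβ cosβ] and solving for z:
z = c' / [γ cosβ (FS·sinβ − cosβ·tanφ')]
  = 13.5 / [19.8·cos39.9°·(1.00·sin39.9° − cos39.9°·tan22.8°)]
  = 13.5 / [19.8·0.7672·(1.00·0.6414 − 0.7672·0.4204)]
  = 13.5 / 4.8450 = 2.786 m

z_c = 2.79 m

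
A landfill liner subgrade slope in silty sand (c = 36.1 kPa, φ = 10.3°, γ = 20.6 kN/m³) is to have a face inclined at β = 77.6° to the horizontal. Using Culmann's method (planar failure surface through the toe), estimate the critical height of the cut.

Culmann's analysis gives the critical failure plane at α_cr = (β + φ)/2 = (77.6 + 10.3)/2 = 43.9°, and the critical height
H_c = (4c/γ) · sinβ cosφ / [1 − cos(β − φ)]
    = (4·36.1/20.6) · sin77.6°·cos10.3° / [1 − cos(67.3°)]
    = 7.010 · 0.9767·0.9839 / [1 − 0.3859]
    = 7.010 · 0.9609 / 0.6141
    = 10.97 m

H_c = 10.97 m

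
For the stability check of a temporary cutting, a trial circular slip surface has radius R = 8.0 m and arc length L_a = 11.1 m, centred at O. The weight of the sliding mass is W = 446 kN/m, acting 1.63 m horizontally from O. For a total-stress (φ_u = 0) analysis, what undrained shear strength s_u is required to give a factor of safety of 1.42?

FS = s_u·L_a·R / (W·d), so s_u = FS·W·d / (L_a·R).
s_u = 1.42·446·1.63 / (11.10·8.0) = 1032.3 / 88.80 = 11.63 kPa

s_u = 11.6 kPa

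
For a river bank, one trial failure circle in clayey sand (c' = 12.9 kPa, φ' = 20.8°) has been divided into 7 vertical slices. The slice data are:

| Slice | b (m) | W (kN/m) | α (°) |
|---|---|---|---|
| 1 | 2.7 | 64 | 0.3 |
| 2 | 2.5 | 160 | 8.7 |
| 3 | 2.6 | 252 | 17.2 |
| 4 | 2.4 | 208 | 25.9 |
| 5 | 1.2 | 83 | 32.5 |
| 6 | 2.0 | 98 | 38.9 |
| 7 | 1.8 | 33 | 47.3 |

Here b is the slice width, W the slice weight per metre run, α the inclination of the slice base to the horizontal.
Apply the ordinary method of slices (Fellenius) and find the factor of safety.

FS = 1.67

Ordinary method of slices: FS = Σ[c'·Δl_i + (W_i cosα_i)·tanφ'] / Σ W_i sinα_i, with Δl_i = b_i / cosα_i.
Slice 1: Δl = 2.7/cos0.3° = 2.700 m; N'_1 = 64·cos0.3° = 64.0; c'Δl = 34.83; W sinα = 0.3
Slice 2: Δl = 2.5/cos8.7° = 2.529 m; N'_2 = 160·cos8.7° = 158.2; c'Δl = 32.63; W sinα = 24.2
Slice 3: Δl = 2.6/cos17.2° = 2.722 m; N'_3 = 252·cos17.2° = 240.7; c'Δl = 35.11; W sinα = 74.5
Slice 4: Δl = 2.4/cos25.9° = 2.668 m; N'_4 = 208·cos25.9° = 187.1; c'Δl = 34.42; W sinα = 90.9
Slice 5: Δl = 1.2/cos32.5° = 1.423 m; N'_5 = 83·cos32.5° = 70.0; c'Δl = 18.35; W sinα = 44.6
Slice 6: Δl = 2.0/cos38.9° = 2.570 m; N'_6 = 98·cos38.9° = 76.3; c'Δl = 33.15; W sinα = 61.5
Slice 7: Δl = 1.8/cos47.3° = 2.654 m; N'_7 = 33·cos47.3° = 22.4; c'Δl = 34.24; W sinα = 24.3
Σc'Δl = 222.7 kN/m; ΣN' = 818.6 kN/m; ΣW sinα = 320.3 kN/m
Resisting = 222.7 + 818.6·tan20.8° = 222.7 + 311.0 = 533.7 kN/m
FS = 533.7 / 320.3 = 1.666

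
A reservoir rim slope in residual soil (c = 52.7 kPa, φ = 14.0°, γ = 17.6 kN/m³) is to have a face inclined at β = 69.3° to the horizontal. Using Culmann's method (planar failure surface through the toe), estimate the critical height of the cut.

Culmann's analysis gives the critical failure plane at α_cr = (β + φ)/2 = (69.3 + 14.0)/2 = 41.6°, and the critical height
H_c = (4c/γ) · sinβ cosφ / [1 − cos(β − φ)]
    = (4·52.7/17.6) · sin69.3°·cos14.0° / [1 − cos(55.3°)]
    = 11.977 · 0.9354·0.9703 / [1 − 0.5693]
    = 11.977 · 0.9077 / 0.4307
    = 25.24 m

H_c = 25.24 m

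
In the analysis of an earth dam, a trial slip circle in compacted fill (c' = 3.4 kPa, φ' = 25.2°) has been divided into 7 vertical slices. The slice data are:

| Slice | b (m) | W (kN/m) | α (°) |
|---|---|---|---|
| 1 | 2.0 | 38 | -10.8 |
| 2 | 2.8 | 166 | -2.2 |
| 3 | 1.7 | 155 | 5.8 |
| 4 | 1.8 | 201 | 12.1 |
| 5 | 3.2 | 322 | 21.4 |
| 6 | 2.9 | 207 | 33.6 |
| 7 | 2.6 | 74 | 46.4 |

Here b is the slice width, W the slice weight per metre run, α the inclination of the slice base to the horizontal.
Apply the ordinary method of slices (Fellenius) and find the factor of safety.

Ordinary method of slices: FS = Σ[c'·Δl_i + (W_i cosα_i)·tanφ'] / Σ W_i sinα_i, with Δl_i = b_i / cosα_i.
Slice 1: Δl = 2.0/cos(-10.8°) = 2.036 m; N'_1 = 38·cos(-10.8°) = 37.3; c'Δl = 6.92; W sinα = -7.1
Slice 2: Δl = 2.8/cos(-2.2°) = 2.802 m; N'_2 = 166·cos(-2.2°) = 165.9; c'Δl = 9.53; W sinα = -6.4
Slice 3: Δl = 1.7/cos5.8° = 1.709 m; N'_3 = 155·cos5.8° = 154.2; c'Δl = 5.81; W sinα = 15.7
Slice 4: Δl = 1.8/cos12.1° = 1.841 m; N'_4 = 201·cos12.1° = 196.5; c'Δl = 6.26; W sinα = 42.1
Slice 5: Δl = 3.2/cos21.4° = 3.437 m; N'_5 = 322·cos21.4° = 299.8; c'Δl = 11.69; W sinα = 117.5
Slice 6: Δl = 2.9/cos33.6° = 3.482 m; N'_6 = 207·cos33.6° = 172.4; c'Δl = 11.84; W sinα = 114.6
Slice 7: Δl = 2.6/cos46.4° = 3.770 m; N'_7 = 74·cos46.4° = 51.0; c'Δl = 12.82; W sinα = 53.6
Σc'Δl = 64.9 kN/m; ΣN' = 1077.2 kN/m; ΣW sinα = 329.9 kN/m
Resisting = 64.9 + 1077.2·tan25.2° = 64.9 + 506.9 = 571.7 kN/m
FS = 571.7 / 329.9 = 1.733

FS = 1.73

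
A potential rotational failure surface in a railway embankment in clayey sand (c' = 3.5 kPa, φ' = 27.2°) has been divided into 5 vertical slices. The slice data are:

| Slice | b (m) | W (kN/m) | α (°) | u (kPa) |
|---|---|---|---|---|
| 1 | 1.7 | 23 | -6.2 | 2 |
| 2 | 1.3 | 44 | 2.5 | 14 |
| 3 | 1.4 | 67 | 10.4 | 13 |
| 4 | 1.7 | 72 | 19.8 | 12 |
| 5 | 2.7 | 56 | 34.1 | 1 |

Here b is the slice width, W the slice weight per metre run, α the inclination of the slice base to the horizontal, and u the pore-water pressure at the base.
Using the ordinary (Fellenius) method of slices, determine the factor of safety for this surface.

Ordinary method of slices: FS = Σ[c'·Δl_i + (W_i cosα_i − u_i·Δl_i)·tanφ'] / Σ W_i sinα_i, with Δl_i = b_i / cosα_i.
Slice 1: Δl = 1.7/cos(-6.2°) = 1.710 m; N'_1 = 23·cos(-6.2°) − 2·1.710 = 19.4; c'Δl = 5.99; W sinα = -2.5
Slice 2: Δl = 1.3/cos2.5° = 1.301 m; N'_2 = 44·cos2.5° − 14·1.301 = 25.7; c'Δl = 4.55; W sinα = 1.9
Slice 3: Δl = 1.4/cos10.4° = 1.423 m; N'_3 = 67·cos10.4° − 13·1.423 = 47.4; c'Δl = 4.98; W sinα = 12.1
Slice 4: Δl = 1.7/cos19.8° = 1.807 m; N'_4 = 72·cos19.8° − 12·1.807 = 46.1; c'Δl = 6.32; W sinα = 24.4
Slice 5: Δl = 2.7/cos34.1° = 3.261 m; N'_5 = 56·cos34.1° − 1·3.261 = 43.1; c'Δl = 11.41; W sinα = 31.4
Σc'Δl = 33.3 kN/m; ΣN' = 181.8 kN/m; ΣW sinα = 67.3 kN/m
Resisting = 33.3 + 181.8·tan27.2° = 33.3 + 93.4 = 126.7 kN/m
FS = 126.7 / 67.3 = 1.882

FS = 1.88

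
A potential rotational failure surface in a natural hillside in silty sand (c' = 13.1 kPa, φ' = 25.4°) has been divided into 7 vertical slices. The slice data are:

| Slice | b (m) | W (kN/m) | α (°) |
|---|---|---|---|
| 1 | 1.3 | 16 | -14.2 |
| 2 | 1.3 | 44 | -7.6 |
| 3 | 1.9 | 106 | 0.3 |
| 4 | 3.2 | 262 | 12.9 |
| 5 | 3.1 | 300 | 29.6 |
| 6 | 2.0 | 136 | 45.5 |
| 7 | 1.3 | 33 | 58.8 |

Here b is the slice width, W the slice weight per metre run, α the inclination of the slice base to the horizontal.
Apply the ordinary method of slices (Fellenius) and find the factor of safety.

FS = 1.85

Ordinary method of slices: FS = Σ[c'·Δl_i + (W_i cosα_i)·tanφ'] / Σ W_i sinα_i, with Δl_i = b_i / cosα_i.
Slice 1: Δl = 1.3/cos(-14.2°) = 1.341 m; N'_1 = 16·cos(-14.2°) = 15.5; c'Δl = 17.57; W sinα = -3.9
Slice 2: Δl = 1.3/cos(-7.6°) = 1.312 m; N'_2 = 44·cos(-7.6°) = 43.6; c'Δl = 17.18; W sinα = -5.8
Slice 3: Δl = 1.9/cos0.3° = 1.900 m; N'_3 = 106·cos0.3° = 106.0; c'Δl = 24.89; W sinα = 0.6
Slice 4: Δl = 3.2/cos12.9° = 3.283 m; N'_4 = 262·cos12.9° = 255.4; c'Δl = 43.01; W sinα = 58.5
Slice 5: Δl = 3.1/cos29.6° = 3.565 m; N'_5 = 300·cos29.6° = 260.8; c'Δl = 46.71; W sinα = 148.2
Slice 6: Δl = 2.0/cos45.5° = 2.853 m; N'_6 = 136·cos45.5° = 95.3; c'Δl = 37.38; W sinα = 97.0
Slice 7: Δl = 1.3/cos58.8° = 2.510 m; N'_7 = 33·cos58.8° = 17.1; c'Δl = 32.87; W sinα = 28.2
Σc'Δl = 219.6 kN/m; ΣN' = 793.8 kN/m; ΣW sinα = 322.7 kN/m
Resisting = 219.6 + 793.8·tan25.4° = 219.6 + 376.9 = 596.5 kN/m
FS = 596.5 / 322.7 = 1.848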